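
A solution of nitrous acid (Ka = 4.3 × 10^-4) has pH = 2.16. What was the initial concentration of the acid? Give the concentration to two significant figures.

C₀ = 1.2 × 10^-1 M

[H+] = 10^(-2.16) = 6.92 × 10^-3 M = x
Ka = x²/(C₀ − x) ⇒ C₀ = x + x²/Ka
C₀ = 6.92 × 10^-3 + (6.92 × 10^-3)²/(4.3 × 10^-4) = 1.18 × 10^-1 M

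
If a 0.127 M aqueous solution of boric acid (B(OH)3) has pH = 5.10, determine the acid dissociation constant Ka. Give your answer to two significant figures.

Ka = 5.0 × 10^-10

[H+] = 10^(-5.10) = 7.94 × 10^-6 M
At equilibrium [HA] = 0.127 − 7.94 × 10^-6 = 1.27 × 10^-1 M
Ka = [H+][A-]/[HA] = (7.94 × 10^-6)² / 1.27 × 10^-1 = 5.0 × 10^-10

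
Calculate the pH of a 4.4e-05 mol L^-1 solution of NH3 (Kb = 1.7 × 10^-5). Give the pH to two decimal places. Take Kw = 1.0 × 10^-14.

NH3 + H2O ⇌ NH4+ + OH-
Let x = [OH-] at equilibrium. Kb = x²/(4.4e-05 − x).
x is not negligible relative to C₀; solve x² + 1.7e-05·x − 7.48e-10 = 0.
x = [−1.7e-05 + √(1.7e-05² + 2.99e-09)]/2 = 2.01 × 10^-5 M
pOH = −log(2.01 × 10^-5) = 4.70; pH = 14.00 − 4.70 = 9.30

pH = 9.30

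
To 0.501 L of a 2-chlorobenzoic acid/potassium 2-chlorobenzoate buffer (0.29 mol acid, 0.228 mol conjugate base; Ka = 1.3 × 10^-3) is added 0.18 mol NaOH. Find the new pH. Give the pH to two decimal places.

OH- converts ClC6H4COOH to ClC6H4COO-: ClC6H4COOH → 0.11 mol, ClC6H4COO- → 0.408 mol.
pKa = −log(1.3 × 10^-3) = 2.886
Henderson–Hasselbalch with mole ratio 0.408/0.11: pH = 2.886 + (+0.569)

pH = 3.46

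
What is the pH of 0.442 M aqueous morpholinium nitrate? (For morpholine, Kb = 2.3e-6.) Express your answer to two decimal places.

pH = 4.36

C4H8ONH2+ is the conjugate acid of the weak base C4H8ONH.
Ka = Kw/Kb = 1.0×10^-14 / 2.3 × 10^-6 = 4.35 × 10^-9
Let x = [H+] at equilibrium. Ka = x²/(0.442 − x).
Since Ka ≪ C₀, x ≈ √(Ka·C₀) = 4.38 × 10^-5 M.
Check: 0.0099% ionized — well under 5%, approximation valid.
pH = −log(4.38 × 10^-5) = 4.36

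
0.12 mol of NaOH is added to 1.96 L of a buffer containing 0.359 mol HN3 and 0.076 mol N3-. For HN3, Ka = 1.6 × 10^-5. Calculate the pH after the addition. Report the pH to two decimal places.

OH- converts HN3 to N3-: HN3 → 0.239 mol, N3- → 0.196 mol.
pKa = −log(1.6 × 10^-5) = 4.796
pH = pKa + log(n_N3-/n_HN3) = 4.796 + log(0.196/0.239) = 4.796 + (-0.086)

pH = 4.71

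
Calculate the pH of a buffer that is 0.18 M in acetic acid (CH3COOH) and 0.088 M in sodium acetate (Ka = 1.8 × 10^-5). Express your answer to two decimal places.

pH = 4.43

pKa = −log(1.8 × 10^-5) = 4.745
Using pH = pKa + log([base]/[acid]) with [base]/[acid] = 0.088/0.18:
pH = 4.745 + (-0.311) = 4.43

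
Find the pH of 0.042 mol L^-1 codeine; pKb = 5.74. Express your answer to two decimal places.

C18H21NO3 + H2O ⇌ C18H22NO3+ + OH-
Kb = 10^(−5.74) = 1.82 × 10^-6
Kb = x²/(0.042 − x) = 1.82 × 10^-6
Assume x ≪ 0.042: x ≈ √(1.82 × 10^-6 × 0.042) = 2.76 × 10^-4 M
pOH = 3.56, so pH = 14.00 − pOH = 10.44

pH = 10.44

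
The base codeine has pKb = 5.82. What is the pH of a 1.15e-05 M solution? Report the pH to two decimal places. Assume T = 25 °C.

C18H21NO3 + H2O ⇌ C18H22NO3+ + OH-
Kb = 10^(−5.82) = 1.51 × 10^-6
From the ICE table, Kb = x²/(1.15e-05 − x) = 1.51 × 10^-6.
Here C₀/Kb ≈ 7.62, so the small-x approximation fails. Use the quadratic:
x = [−1.51e-06 + √(1.51e-06² + 6.95e-11)]/2 = 3.48 × 10^-6 M
pOH = 5.46, so pH = 14.00 − pOH = 8.54

pH = 8.54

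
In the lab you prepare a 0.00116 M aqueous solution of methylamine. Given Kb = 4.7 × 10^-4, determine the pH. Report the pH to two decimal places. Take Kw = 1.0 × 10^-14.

pH = 10.73

CH3NH2 + H2O ⇌ CH3NH3+ + OH-
Kb = [OH-]²/(0.00116 − [OH-]) = 4.7 × 10^-4
Here C₀/Kb ≈ 2.47, so the small-[OH-] approximation fails. Use the quadratic:
[OH-] = [−0.00047 + √(0.00047² + 2.18e-06)]/2 = 5.40 × 10^-4 M
pOH = −log(5.40 × 10^-4) = 3.27; pH = 14.00 − 3.27 = 10.73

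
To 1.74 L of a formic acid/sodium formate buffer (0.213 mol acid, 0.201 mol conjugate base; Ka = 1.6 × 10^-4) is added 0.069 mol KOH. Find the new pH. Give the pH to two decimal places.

After neutralization: n(HCOOH) = 0.144 mol, n(HCOO-) = 0.27 mol.
pKa = −log(1.6 × 10^-4) = 3.796
pH = pKa + log(n_HCOO-/n_HCOOH) = 3.796 + log(0.27/0.144) = 3.796 + (+0.273)

pH = 4.07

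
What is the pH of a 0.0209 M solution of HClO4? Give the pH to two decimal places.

pH = 1.68

HClO4 is a strong acid and dissociates completely, so [H+] = 0.0209 M.
pH = -log(0.0209) = 1.68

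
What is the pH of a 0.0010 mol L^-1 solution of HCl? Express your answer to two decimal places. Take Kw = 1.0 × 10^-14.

HCl is a strong acid and dissociates completely, so [H+] = 0.0010 M.
pH = -log(0.001) = 3.00

pH = 3.00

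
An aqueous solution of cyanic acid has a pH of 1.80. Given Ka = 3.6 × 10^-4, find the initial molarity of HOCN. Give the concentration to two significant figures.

[H+] = 10^(-1.80) = 1.58 × 10^-2 M = x
Ka = x²/(C₀ − x) ⇒ C₀ = x + x²/Ka
C₀ = 1.58 × 10^-2 + (1.58 × 10^-2)²/(3.6 × 10^-4) = 7.09 × 10^-1 M

C₀ = 7.1 × 10^-1 M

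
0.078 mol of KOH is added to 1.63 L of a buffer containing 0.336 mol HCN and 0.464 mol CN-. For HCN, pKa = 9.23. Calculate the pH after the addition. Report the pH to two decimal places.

OH- converts HCN to CN-: HCN → 0.258 mol, CN- → 0.542 mol.
Henderson–Hasselbalch with mole ratio 0.542/0.258: pH = 9.23 + (+0.322)

pH = 9.55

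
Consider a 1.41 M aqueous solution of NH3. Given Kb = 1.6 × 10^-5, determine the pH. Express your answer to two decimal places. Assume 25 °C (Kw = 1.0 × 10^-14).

NH3 + H2O ⇌ NH4+ + OH-
Kb = x²/(1.41 − x) = 1.6 × 10^-5
Since Kb ≪ C₀, x ≈ √(Kb·C₀) = 4.75 × 10^-3 M.
pOH = 2.32, so pH = 14.00 − pOH = 11.68

pH = 11.68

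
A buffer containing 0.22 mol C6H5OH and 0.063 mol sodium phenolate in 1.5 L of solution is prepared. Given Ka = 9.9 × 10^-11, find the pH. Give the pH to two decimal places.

pH = 9.46

pKa = −log(9.9 × 10^-11) = 10.004
pH = pKa + log([A⁻]/[HA]) = 10.004 + log(0.063/0.22)
pH = 10.004 + (-0.543) = 9.46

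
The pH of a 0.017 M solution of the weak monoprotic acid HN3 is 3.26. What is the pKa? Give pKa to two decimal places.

[H+] = 10^(-3.26) = 5.50 × 10^-4 M
At equilibrium [HA] = 0.017 − 5.50 × 10^-4 = 1.65 × 10^-2 M
Ka = [H+][A-]/[HA] = (5.50 × 10^-4)² / 1.65 × 10^-2 = 1.83 × 10^-5
pKa = -log(1.83 × 10^-5) = 4.74

pKa = 4.74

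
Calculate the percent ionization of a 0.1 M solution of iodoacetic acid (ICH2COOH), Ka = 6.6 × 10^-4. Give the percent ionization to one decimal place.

7.8%

ICH2COOH ⇌ ICH2COO- + H+; let x = [H+] at equilibrium.
Solve x² + 0.00066x − 6.6e-05 = 0 → x = 7.80 × 10^-3 M
Fraction ionized = 7.80 × 10^-3 / 0.1 = 0.0780 → 7.8%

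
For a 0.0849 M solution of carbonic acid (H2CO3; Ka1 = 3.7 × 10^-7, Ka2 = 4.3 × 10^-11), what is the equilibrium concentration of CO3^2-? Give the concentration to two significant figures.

4.3 × 10^-11 M

First ionization gives [H+] ≈ [HCO3-] = 1.77 × 10^-4 M.
Second step: Ka2 = [H+][CO3^2-]/[HCO3-] ≈ [CO3^2-] (since [H+] ≈ [HCO3-]).
So [CO3^2-] ≈ Ka2.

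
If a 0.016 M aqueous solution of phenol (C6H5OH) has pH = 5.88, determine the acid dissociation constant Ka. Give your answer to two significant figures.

Ka = 1.1 × 10^-10

[H+] = 10^(-5.88) = 1.32 × 10^-6 M
At equilibrium [HA] = 0.016 − 1.32 × 10^-6 = 1.60 × 10^-2 M
Ka = [H+][A-]/[HA] = (1.32 × 10^-6)² / 1.60 × 10^-2 = 1.1 × 10^-10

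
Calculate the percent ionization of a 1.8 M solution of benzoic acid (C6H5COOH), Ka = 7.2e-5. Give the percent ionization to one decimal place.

0.6%

C6H5COOH ⇌ C6H5COO- + H+; let x = [H+] at equilibrium.
x ≈ √(Ka·C₀) = √(7.2 × 10^-5 × 1.8) = 1.14 × 10^-2 M
% ionization = x/C₀ × 100% = 1.14 × 10^-2/1.8 × 100% = 0.6%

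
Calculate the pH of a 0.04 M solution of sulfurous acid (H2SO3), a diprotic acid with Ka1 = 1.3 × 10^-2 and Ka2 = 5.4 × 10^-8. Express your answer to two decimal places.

Since Ka1 ≫ Ka2, the first ionization dominates [H+].
Ka1 = x²/(0.04 − x) = 1.3 × 10^-2
Solving the quadratic: x = (−Ka1 + √(Ka1² + 4·Ka1·C₀))/2 = 1.72 × 10^-2 M
pH = −log(1.72 × 10^-2) = 1.76

pH = 1.76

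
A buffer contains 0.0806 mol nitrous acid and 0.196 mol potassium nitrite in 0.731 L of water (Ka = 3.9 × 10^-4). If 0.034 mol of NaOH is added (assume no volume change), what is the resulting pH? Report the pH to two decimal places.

OH- converts HNO2 to NO2-: HNO2 → 0.0466 mol, NO2- → 0.23 mol.
pKa = −log(3.9 × 10^-4) = 3.409
Henderson–Hasselbalch with mole ratio 0.23/0.0466: pH = 3.409 + (+0.693)

pH = 4.10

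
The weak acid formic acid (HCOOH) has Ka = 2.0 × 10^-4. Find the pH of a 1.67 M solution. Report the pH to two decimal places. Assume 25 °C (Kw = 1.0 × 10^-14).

HCOOH ⇌ HCOO- + H+
From the ICE table, Ka = [H+]²/(1.67 − [H+]) = 2.0 × 10^-4.
Since Ka ≪ C₀, [H+] ≈ √(Ka·C₀) = 1.83 × 10^-2 M.
Check: 1.1% ionized — well under 5%, approximation valid.
pH = −log(1.83 × 10^-2) = 1.74

pH = 1.74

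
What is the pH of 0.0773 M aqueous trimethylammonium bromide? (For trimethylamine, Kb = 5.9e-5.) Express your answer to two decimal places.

(CH3)3NH+ is the conjugate acid of the weak base (CH3)3N.
Ka = Kw/Kb = 1.0×10^-14 / 5.9 × 10^-5 = 1.69 × 10^-10
From the ICE table, Ka = [H+]²/(0.0773 − [H+]) = 1.69 × 10^-10.
Neglecting [H+] in the denominator: [H+] = √(1.69 × 10^-10 × 0.0773) = 3.61 × 10^-6 M
pH = −log(3.61 × 10^-6) = 5.44

pH = 5.44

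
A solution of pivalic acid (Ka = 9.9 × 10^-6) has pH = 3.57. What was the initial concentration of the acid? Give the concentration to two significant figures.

C₀ = 7.6 × 10^-3 M

[H+] = 10^(-3.57) = 2.69 × 10^-4 M = x
Ka = x²/(C₀ − x) ⇒ C₀ = x + x²/Ka
C₀ = 2.69 × 10^-4 + (2.69 × 10^-4)²/(9.9 × 10^-6) = 7.58 × 10^-3 M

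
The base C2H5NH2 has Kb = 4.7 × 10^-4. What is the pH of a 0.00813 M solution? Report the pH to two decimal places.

C2H5NH2 + H2O ⇌ C2H5NH3+ + OH-
From the ICE table, Kb = x²/(0.00813 − x) = 4.7 × 10^-4.
x is not negligible relative to C₀; solve x² + 0.00047·x − 3.82e-06 = 0.
x = (−Kb + √(Kb² + 4·Kb·C₀))/2 = 1.73 × 10^-3 M
pOH = −log(1.73 × 10^-3) = 2.76; pH = 14.00 − 2.76 = 11.24

pH = 11.24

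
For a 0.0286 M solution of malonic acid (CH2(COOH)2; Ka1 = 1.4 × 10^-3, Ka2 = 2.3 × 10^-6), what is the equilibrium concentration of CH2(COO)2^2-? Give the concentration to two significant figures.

2.3 × 10^-6 M

First ionization gives [H+] ≈ [CH2(COOH)COO-] = 5.67 × 10^-3 M.
Second step: Ka2 = [H+][CH2(COO)2^2-]/[CH2(COOH)COO-] ≈ [CH2(COO)2^2-] (since [H+] ≈ [CH2(COOH)COO-]).
So [CH2(COO)2^2-] ≈ Ka2.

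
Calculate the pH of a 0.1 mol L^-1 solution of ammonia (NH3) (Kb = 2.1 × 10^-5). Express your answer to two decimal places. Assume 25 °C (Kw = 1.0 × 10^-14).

NH3 + H2O ⇌ NH4+ + OH-
Kb = [OH-]²/(0.1 − [OH-]) = 2.1 × 10^-5
Assume [OH-] ≪ 0.1: [OH-] ≈ √(2.1 × 10^-5 × 0.1) = 1.45 × 10^-3 M
([OH-]/C₀ = 1.4% < 5%, so the approximation holds.)
pOH = 2.84, so pH = 14.00 − pOH = 11.16

pH = 11.16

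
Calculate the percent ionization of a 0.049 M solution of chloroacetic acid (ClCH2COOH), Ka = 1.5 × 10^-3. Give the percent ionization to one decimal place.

ClCH2COOH ⇌ ClCH2COO- + H+; let x = [H+] at equilibrium.
Solve x² + 0.0015x − 7.35e-05 = 0 → x = 7.86 × 10^-3 M
% ionization = x/C₀ × 100% = 7.86 × 10^-3/0.049 × 100% = 16.0%

16.0%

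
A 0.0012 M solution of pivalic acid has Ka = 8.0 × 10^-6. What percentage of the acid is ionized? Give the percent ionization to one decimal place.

7.8%

(CH3)3CCOOH ⇌ (CH3)3CCOO- + H+; let x = [H+] at equilibrium.
Solve x² + 8e-06x − 9.6e-09 = 0 → x = 9.41 × 10^-5 M
Fraction ionized = 9.41 × 10^-5 / 0.0012 = 0.0784 → 7.8%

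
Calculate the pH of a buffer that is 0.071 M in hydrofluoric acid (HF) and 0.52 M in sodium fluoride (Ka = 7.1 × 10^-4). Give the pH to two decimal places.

pH = 4.01

pKa = −log(7.1 × 10^-4) = 3.149
pH = pKa + log([A⁻]/[HA]) = 3.149 + log(0.52/0.071)
pH = 3.149 + (+0.865) = 4.01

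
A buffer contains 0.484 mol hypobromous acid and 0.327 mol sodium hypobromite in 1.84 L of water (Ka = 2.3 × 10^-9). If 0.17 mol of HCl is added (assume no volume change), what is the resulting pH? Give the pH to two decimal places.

Added H+ converts OBr- to HOBr: HOBr → 0.654 mol, OBr- → 0.157 mol.
pKa = −log(2.3 × 10^-9) = 8.638
Henderson–Hasselbalch with mole ratio 0.157/0.654: pH = 8.638 + (-0.620)

pH = 8.02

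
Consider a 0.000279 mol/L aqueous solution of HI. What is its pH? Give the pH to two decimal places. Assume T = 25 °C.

HI is a strong acid and dissociates completely, so [H+] = 0.000279 M.
pH = -log(0.000279) = 3.55

pH = 3.55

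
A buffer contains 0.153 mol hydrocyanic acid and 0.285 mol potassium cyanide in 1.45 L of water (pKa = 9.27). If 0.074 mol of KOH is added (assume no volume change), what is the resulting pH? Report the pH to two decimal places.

pH = 9.93

After neutralization: n(HCN) = 0.079 mol, n(CN-) = 0.359 mol.
pH = pKa + log([A⁻]/[HA]) = 9.27 + log(0.359/0.079) = 9.27 +0.657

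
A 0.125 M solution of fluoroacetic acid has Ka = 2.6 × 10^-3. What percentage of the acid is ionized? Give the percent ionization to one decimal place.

FCH2COOH ⇌ FCH2COO- + H+; let x = [H+] at equilibrium.
Ka = x²/(C₀ − x); solving the quadratic gives x = 1.68 × 10^-2 M.
Fraction ionized = 1.68 × 10^-2 / 0.125 = 0.1344 → 13.4%

13.4%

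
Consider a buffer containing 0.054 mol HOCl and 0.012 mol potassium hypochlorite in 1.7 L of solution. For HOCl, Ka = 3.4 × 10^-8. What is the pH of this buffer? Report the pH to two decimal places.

pH = 6.82

pKa = −log(3.4 × 10^-8) = 7.469
Using pH = pKa + log([base]/[acid]) with [base]/[acid] = 0.012/0.054:
pH = 7.469 + (-0.653) = 6.82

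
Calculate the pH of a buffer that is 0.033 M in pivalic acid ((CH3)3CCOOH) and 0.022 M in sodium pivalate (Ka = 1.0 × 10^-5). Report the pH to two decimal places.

pKa = −log(1.0 × 10^-5) = 5.000
Henderson–Hasselbalch: pH = pKa + log([(CH3)3CCOO-]/[(CH3)3CCOOH]) = 5.000 + log(0.022/0.033)
pH = 5.000 + (-0.176) = 4.82

pH = 4.82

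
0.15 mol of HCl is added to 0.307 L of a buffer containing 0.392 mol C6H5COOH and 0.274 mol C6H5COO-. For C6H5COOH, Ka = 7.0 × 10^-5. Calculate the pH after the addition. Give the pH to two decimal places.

pH = 3.51

After neutralization: n(C6H5COOH) = 0.542 mol, n(C6H5COO-) = 0.124 mol.
pKa = −log(7.0 × 10^-5) = 4.155
pH = pKa + log(n_C6H5COO-/n_C6H5COOH) = 4.155 + log(0.124/0.542) = 4.155 + (-0.641)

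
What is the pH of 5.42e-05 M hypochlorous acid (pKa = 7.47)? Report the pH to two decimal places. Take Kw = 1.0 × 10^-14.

HOCl ⇌ OCl- + H+
Ka = 10^(−7.47) = 3.39 × 10^-8
Ka = [H+]²/(5.42e-05 − [H+]) = 3.39 × 10^-8
Since Ka ≪ C₀, [H+] ≈ √(Ka·C₀) = 1.36 × 10^-6 M.
pH = −log(1.36 × 10^-6) = 5.87

pH = 5.87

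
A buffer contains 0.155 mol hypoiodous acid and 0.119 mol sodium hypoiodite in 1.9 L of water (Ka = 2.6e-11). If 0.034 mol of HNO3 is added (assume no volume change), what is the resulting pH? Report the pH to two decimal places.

Added H+ converts OI- to HOI: HOI → 0.189 mol, OI- → 0.085 mol.
pKa = −log(2.6 × 10^-11) = 10.585
Henderson–Hasselbalch with mole ratio 0.085/0.189: pH = 10.585 + (-0.347)

pH = 10.24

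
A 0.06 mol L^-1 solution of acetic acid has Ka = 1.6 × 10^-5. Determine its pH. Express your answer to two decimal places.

pH = 3.01

CH3COOH ⇌ CH3COO- + H+
Ka = [H+]²/(0.06 − [H+]) = 1.6 × 10^-5
Since Ka ≪ C₀, [H+] ≈ √(Ka·C₀) = 9.80 × 10^-4 M.
Check: 1.6% ionized — well under 5%, approximation valid.
pH = −log(9.80 × 10^-4) = 3.01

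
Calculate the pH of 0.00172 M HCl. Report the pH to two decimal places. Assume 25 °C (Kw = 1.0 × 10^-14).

pH = 2.76

HCl is a strong acid and dissociates completely, so [H+] = 0.00172 M.
pH = -log(0.00172) = 2.76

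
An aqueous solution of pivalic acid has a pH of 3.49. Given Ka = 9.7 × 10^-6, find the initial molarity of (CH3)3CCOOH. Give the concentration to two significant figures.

C₀ = 1.1 × 10^-2 M

[H+] = 10^(-3.49) = 3.24 × 10^-4 M = x
Ka = x²/(C₀ − x) ⇒ C₀ = x + x²/Ka
C₀ = 3.24 × 10^-4 + (3.24 × 10^-4)²/(9.7 × 10^-6) = 1.11 × 10^-2 M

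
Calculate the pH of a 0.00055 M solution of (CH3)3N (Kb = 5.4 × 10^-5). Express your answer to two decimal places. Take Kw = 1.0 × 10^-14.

pH = 10.17

(CH3)3N + H2O ⇌ (CH3)3NH+ + OH-
From the ICE table, Kb = x²/(0.00055 − x) = 5.4 × 10^-5.
x is not negligible relative to C₀; solve x² + 5.4e-05·x − 2.97e-08 = 0.
x = [−5.4e-05 + √(5.4e-05² + 1.19e-07)]/2 = 1.47 × 10^-4 M
pOH = −log(1.47 × 10^-4) = 3.83; pH = 14.00 − 3.83 = 10.17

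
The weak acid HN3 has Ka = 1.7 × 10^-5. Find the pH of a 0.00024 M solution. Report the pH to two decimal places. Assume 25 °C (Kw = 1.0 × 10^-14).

HN3 ⇌ N3- + H+
Let x = [H+] at equilibrium. Ka = x²/(0.00024 − x).
x is not negligible relative to C₀; solve x² + 1.7e-05·x − 4.08e-09 = 0.
x = (−Ka + √(Ka² + 4·Ka·C₀))/2 = 5.59 × 10^-5 M
pH = −log[H+] = −log(5.59 × 10^-5) = 4.25

pH = 4.25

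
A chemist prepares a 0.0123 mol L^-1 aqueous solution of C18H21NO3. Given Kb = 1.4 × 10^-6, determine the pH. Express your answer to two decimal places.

C18H21NO3 + H2O ⇌ C18H22NO3+ + OH-
Kb = x²/(0.0123 − x) = 1.4 × 10^-6
Neglecting x in the denominator: x = √(1.4 × 10^-6 × 0.0123) = 1.31 × 10^-4 M
Check: 1.1% ionized — well under 5%, approximation valid.
pOH = −log(1.31 × 10^-4) = 3.88; pH = 14.00 − 3.88 = 10.12

pH = 10.12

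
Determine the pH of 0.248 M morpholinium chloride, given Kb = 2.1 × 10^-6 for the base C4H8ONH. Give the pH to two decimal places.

C4H8ONH2+ is the conjugate acid of the weak base C4H8ONH.
Ka = Kw/Kb = 1.0×10^-14 / 2.1 × 10^-6 = 4.76 × 10^-9
From the ICE table, Ka = x²/(0.248 − x) = 4.76 × 10^-9.
Since Ka ≪ C₀, x ≈ √(Ka·C₀) = 3.44 × 10^-5 M.
pH = −log(3.44 × 10^-5) = 4.46

pH = 4.46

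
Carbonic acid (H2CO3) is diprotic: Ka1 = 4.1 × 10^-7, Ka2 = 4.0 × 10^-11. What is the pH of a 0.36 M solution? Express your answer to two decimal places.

Ka1 ≫ Ka2, so treat the first dissociation as the only significant source of H+.
Ka1 = x²/(0.36 − x) = 4.1 × 10^-7
x ≈ √(4.1 × 10^-7 × 0.36) = 3.84 × 10^-4 M
pH = −log(3.84 × 10^-4) = 3.42

pH = 3.42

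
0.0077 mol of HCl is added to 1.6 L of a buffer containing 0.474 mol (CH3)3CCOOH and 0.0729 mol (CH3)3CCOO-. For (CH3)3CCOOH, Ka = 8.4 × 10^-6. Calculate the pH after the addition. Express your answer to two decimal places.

pH = 4.21

After neutralization: n((CH3)3CCOOH) = 0.482 mol, n((CH3)3CCOO-) = 0.0652 mol.
pKa = −log(8.4 × 10^-6) = 5.076
Henderson–Hasselbalch with mole ratio 0.0652/0.482: pH = 5.076 + (-0.869)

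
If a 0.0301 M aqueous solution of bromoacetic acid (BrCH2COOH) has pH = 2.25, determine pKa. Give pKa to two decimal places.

pKa = 2.89

[H+] = 10^(-2.25) = 5.62 × 10^-3 M
At equilibrium [HA] = 0.0301 − 5.62 × 10^-3 = 2.45 × 10^-2 M
Ka = [H+][A-]/[HA] = (5.62 × 10^-3)² / 2.45 × 10^-2 = 1.29 × 10^-3
pKa = -log(1.29 × 10^-3) = 2.89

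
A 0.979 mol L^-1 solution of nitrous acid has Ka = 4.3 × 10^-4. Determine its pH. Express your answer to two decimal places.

pH = 1.69

HNO2 ⇌ NO2- + H+
Let x = [H+] at equilibrium. Ka = x²/(0.979 − x).
Neglecting x in the denominator: x = √(4.3 × 10^-4 × 0.979) = 2.05 × 10^-2 M
Check: 2.1% ionized — well under 5%, approximation valid.
pH = −log(2.05 × 10^-2) = 1.69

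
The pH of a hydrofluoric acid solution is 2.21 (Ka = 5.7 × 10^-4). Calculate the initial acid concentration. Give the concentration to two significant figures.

[H+] = 10^(-2.21) = 6.17 × 10^-3 M = x
Ka = x²/(C₀ − x) ⇒ C₀ = x + x²/Ka
C₀ = 6.17 × 10^-3 + (6.17 × 10^-3)²/(5.7 × 10^-4) = 7.30 × 10^-2 M

C₀ = 7.3 × 10^-2 M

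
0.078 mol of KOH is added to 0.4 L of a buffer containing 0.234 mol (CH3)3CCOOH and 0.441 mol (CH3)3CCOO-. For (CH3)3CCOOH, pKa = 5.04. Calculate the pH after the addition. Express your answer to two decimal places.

After neutralization: n((CH3)3CCOOH) = 0.156 mol, n((CH3)3CCOO-) = 0.519 mol.
Henderson–Hasselbalch with mole ratio 0.519/0.156: pH = 5.04 + (+0.522)

pH = 5.56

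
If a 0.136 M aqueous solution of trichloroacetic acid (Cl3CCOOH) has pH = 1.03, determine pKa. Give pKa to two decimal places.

[H+] = 10^(-1.03) = 9.33 × 10^-2 M
At equilibrium [HA] = 0.136 − 9.33 × 10^-2 = 4.27 × 10^-2 M
Ka = [H+][A-]/[HA] = (9.33 × 10^-2)² / 4.27 × 10^-2 = 2.04 × 10^-1
pKa = -log(2.04 × 10^-1) = 0.69

pKa = 0.69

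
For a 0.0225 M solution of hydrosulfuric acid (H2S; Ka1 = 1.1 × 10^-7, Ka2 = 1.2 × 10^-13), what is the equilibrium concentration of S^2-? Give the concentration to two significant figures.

First ionization gives [H+] ≈ [HS-] = 4.97 × 10^-5 M.
Second step: Ka2 = [H+][S^2-]/[HS-] ≈ [S^2-] (since [H+] ≈ [HS-]).
So [S^2-] ≈ Ka2.

1.2 × 10^-13 M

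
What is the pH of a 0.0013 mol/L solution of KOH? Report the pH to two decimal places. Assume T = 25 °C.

KOH is a strong base; [OH-] = 0.0013 M.
pOH = -log(0.0013) = 2.89
pH = 14.00 - 2.89 = 11.11

pH = 11.11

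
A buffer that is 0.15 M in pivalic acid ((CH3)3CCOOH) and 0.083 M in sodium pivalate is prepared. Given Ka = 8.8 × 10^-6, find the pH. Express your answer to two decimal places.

pKa = −log(8.8 × 10^-6) = 5.056
Using pH = pKa + log([base]/[acid]) with [base]/[acid] = 0.083/0.15:
pH = 5.056 + (-0.257) = 4.80

pH = 4.80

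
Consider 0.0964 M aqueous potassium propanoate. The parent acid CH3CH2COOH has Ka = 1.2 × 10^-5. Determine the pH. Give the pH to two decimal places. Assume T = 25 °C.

CH3CH2COO- is the conjugate base of the weak acid CH3CH2COOH.
Kb = Kw/Ka = 1.0×10^-14 / 1.2 × 10^-5 = 8.33 × 10^-10
From the ICE table, Kb = x²/(0.0964 − x) = 8.33 × 10^-10.
Neglecting x in the denominator: x = √(8.33 × 10^-10 × 0.0964) = 8.96 × 10^-6 M
(x/C₀ = 0.0093% < 5%, so the approximation holds.)
pOH = −log(8.96 × 10^-6) = 5.05; pH = 14.00 − 5.05 = 8.95

pH = 8.95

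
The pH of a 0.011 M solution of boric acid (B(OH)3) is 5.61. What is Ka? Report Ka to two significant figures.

[H+] = 10^(-5.61) = 2.45 × 10^-6 M
At equilibrium [HA] = 0.011 − 2.45 × 10^-6 = 1.10 × 10^-2 M
Ka = [H+][A-]/[HA] = (2.45 × 10^-6)² / 1.10 × 10^-2 = 5.5 × 10^-10

Ka = 5.5 × 10^-10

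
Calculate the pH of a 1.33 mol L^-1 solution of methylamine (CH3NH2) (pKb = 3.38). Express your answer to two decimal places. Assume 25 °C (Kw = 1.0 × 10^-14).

pH = 12.37

CH3NH2 + H2O ⇌ CH3NH3+ + OH-
Kb = 10^(−3.38) = 4.17 × 10^-4
From the ICE table, Kb = [OH-]²/(1.33 − [OH-]) = 4.17 × 10^-4.
Since Kb ≪ C₀, [OH-] ≈ √(Kb·C₀) = 2.36 × 10^-2 M.
Check: 1.8% ionized — well under 5%, approximation valid.
pOH = −log(2.36 × 10^-2) = 1.63; pH = 14.00 − 1.63 = 12.37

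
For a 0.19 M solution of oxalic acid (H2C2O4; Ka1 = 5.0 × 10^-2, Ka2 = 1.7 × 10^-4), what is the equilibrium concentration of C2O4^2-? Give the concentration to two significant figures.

First ionization gives [H+] ≈ [HC2O4-] = 7.56 × 10^-2 M.
Second step: Ka2 = [H+][C2O4^2-]/[HC2O4-] ≈ [C2O4^2-] (since [H+] ≈ [HC2O4-]).
So [C2O4^2-] ≈ Ka2.

1.7 × 10^-4 M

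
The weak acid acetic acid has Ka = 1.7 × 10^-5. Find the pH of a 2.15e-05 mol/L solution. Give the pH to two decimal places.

CH3COOH ⇌ CH3COO- + H+
From the ICE table, Ka = [H+]²/(2.15e-05 − [H+]) = 1.7 × 10^-5.
[H+] is not negligible relative to C₀; solve [H+]² + 1.7e-05·[H+] − 3.66e-10 = 0.
[H+] = [−1.7e-05 + √(1.7e-05² + 1.46e-09)]/2 = 1.24 × 10^-5 M
pH = −log[H+] = −log(1.24 × 10^-5) = 4.91

pH = 4.91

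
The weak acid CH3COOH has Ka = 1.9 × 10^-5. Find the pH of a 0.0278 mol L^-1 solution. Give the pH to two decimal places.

CH3COOH ⇌ CH3COO- + H+
Ka = [H+]²/(0.0278 − [H+]) = 1.9 × 10^-5
Assume [H+] ≪ 0.0278: [H+] ≈ √(1.9 × 10^-5 × 0.0278) = 7.27 × 10^-4 M
Check: 2.6% ionized — well under 5%, approximation valid.
pH = −log[H+] = −log(7.27 × 10^-4) = 3.14

pH = 3.14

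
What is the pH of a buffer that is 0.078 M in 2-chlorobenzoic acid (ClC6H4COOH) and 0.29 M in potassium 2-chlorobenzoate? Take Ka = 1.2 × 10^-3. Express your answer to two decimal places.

pH = 3.49

pKa = −log(1.2 × 10^-3) = 2.921
pH = pKa + log([A⁻]/[HA]) = 2.921 + log(0.29/0.078)
pH = 2.921 + (+0.570) = 3.49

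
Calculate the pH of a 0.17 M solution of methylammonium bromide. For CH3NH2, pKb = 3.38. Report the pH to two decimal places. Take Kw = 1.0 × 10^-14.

pH = 5.69

CH3NH3+ is the conjugate acid of the weak base CH3NH2.
Kb = 10^(−3.38) = 4.17 × 10^-4
Ka = Kw/Kb = 1.0×10^-14 / 4.17 × 10^-4 = 2.40 × 10^-11
Ka = x²/(0.17 − x) = 2.40 × 10^-11
Neglecting x in the denominator: x = √(2.40 × 10^-11 × 0.17) = 2.02 × 10^-6 M
pH = −log[H+] = −log(2.02 × 10^-6) = 5.69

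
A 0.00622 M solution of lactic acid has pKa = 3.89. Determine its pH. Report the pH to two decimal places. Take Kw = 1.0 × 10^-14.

pH = 3.08

CH3CH(OH)COOH ⇌ CH3CH(OH)COO- + H+
Ka = 10^(−3.89) = 1.29 × 10^-4
From the ICE table, Ka = [H+]²/(0.00622 − [H+]) = 1.29 × 10^-4.
Here C₀/Ka ≈ 48.2, so the small-[H+] approximation fails. Use the quadratic:
[H+] = [−0.000129 + √(0.000129² + 3.21e-06)]/2 = 8.34 × 10^-4 M
pH = −log(8.34 × 10^-4) = 3.08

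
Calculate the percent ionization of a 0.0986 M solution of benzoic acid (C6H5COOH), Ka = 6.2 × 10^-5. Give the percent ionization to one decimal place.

2.5%

C6H5COOH ⇌ C6H5COO- + H+; let x = [H+] at equilibrium.
x ≈ √(Ka·C₀) = √(6.2 × 10^-5 × 0.0986) = 2.47 × 10^-3 M
% ionization = x/C₀ × 100% = 2.47 × 10^-3/0.0986 × 100% = 2.5%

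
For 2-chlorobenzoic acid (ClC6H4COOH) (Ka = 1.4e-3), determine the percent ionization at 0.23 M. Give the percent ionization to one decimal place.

ClC6H4COOH ⇌ ClC6H4COO- + H+; let x = [H+] at equilibrium.
Solve x² + 0.0014x − 0.000322 = 0 → x = 1.73 × 10^-2 M
% ionization = x/C₀ × 100% = 1.73 × 10^-2/0.23 × 100% = 7.5%

7.5%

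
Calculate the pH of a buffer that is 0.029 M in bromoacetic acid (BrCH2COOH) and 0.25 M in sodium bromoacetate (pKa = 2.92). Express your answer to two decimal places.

Henderson–Hasselbalch: pH = pKa + log([BrCH2COO-]/[BrCH2COOH]) = 2.92 + log(0.25/0.029)
pH = 2.92 + (+0.936) = 3.86

pH = 3.86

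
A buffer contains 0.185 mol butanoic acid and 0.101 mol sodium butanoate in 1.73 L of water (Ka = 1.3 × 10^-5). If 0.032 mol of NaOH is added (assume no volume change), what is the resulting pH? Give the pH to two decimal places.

pH = 4.83

After neutralization: n(CH3(CH2)2COOH) = 0.153 mol, n(CH3(CH2)2COO-) = 0.133 mol.
pKa = −log(1.3 × 10^-5) = 4.886
pH = pKa + log([A⁻]/[HA]) = 4.886 + log(0.133/0.153) = 4.886 -0.061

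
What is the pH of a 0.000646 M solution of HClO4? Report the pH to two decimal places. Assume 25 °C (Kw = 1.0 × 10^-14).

pH = 3.19

HClO4 is a strong acid and dissociates completely, so [H+] = 0.000646 M.
pH = -log(0.000646) = 3.19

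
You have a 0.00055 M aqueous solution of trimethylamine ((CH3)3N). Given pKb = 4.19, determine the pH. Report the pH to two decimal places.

pH = 10.20

(CH3)3N + H2O ⇌ (CH3)3NH+ + OH-
Kb = 10^(−4.19) = 6.46 × 10^-5
From the ICE table, Kb = [OH-]²/(0.00055 − [OH-]) = 6.46 × 10^-5.
The 5% rule fails; solving [OH-]² + Kb·[OH-] − Kb·C₀ = 0 exactly:
[OH-] = [−6.46e-05 + √(6.46e-05² + 1.42e-07)]/2 = 1.59 × 10^-4 M
pOH = 3.80, so pH = 14.00 − pOH = 10.20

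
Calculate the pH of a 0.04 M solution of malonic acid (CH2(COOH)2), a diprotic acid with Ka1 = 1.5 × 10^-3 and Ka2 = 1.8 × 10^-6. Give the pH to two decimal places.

pH = 2.15

Since Ka1 ≫ Ka2, the first ionization dominates [H+].
Ka1 = x²/(0.04 − x) = 1.5 × 10^-3
Solving the quadratic: x = (−Ka1 + √(Ka1² + 4·Ka1·C₀))/2 = 7.03 × 10^-3 M
pH = −log(7.03 × 10^-3) = 2.15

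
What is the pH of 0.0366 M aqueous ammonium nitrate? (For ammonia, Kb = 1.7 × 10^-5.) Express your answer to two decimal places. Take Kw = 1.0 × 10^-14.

pH = 5.33

NH4+ is the conjugate acid of the weak base NH3.
Ka = Kw/Kb = 1.0×10^-14 / 1.7 × 10^-5 = 5.88 × 10^-10
From the ICE table, Ka = x²/(0.0366 − x) = 5.88 × 10^-10.
Assume x ≪ 0.0366: x ≈ √(5.88 × 10^-10 × 0.0366) = 4.64 × 10^-6 M
(x/C₀ = 0.013% < 5%, so the approximation holds.)
pH = −log[H+] = −log(4.64 × 10^-6) = 5.33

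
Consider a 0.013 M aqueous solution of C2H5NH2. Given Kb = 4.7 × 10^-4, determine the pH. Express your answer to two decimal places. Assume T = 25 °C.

pH = 11.35

C2H5NH2 + H2O ⇌ C2H5NH3+ + OH-
From the ICE table, Kb = x²/(0.013 − x) = 4.7 × 10^-4.
The 5% rule fails; solving x² + Kb·x − Kb·C₀ = 0 exactly:
x = (−Kb + √(Kb² + 4·Kb·C₀))/2 = 2.25 × 10^-3 M
pOH = −log(2.25 × 10^-3) = 2.65; pH = 14.00 − 2.65 = 11.35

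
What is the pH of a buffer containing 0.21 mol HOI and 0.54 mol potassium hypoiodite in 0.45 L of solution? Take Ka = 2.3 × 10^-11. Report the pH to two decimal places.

pH = 11.05

pKa = −log(2.3 × 10^-11) = 10.638
Henderson–Hasselbalch: pH = pKa + log([OI-]/[HOI]) = 10.638 + log(0.54/0.21)
pH = 10.638 + (+0.410) = 11.05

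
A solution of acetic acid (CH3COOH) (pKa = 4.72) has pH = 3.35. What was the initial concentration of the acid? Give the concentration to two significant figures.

[H+] = 10^(-3.35) = 4.47 × 10^-4 M = x
Ka = 10^(−4.72) = 1.91 × 10^-5
Ka = x²/(C₀ − x) ⇒ C₀ = x + x²/Ka
C₀ = 4.47 × 10^-4 + (4.47 × 10^-4)²/(1.91 × 10^-5) = 1.09 × 10^-2 M

C₀ = 1.1 × 10^-2 M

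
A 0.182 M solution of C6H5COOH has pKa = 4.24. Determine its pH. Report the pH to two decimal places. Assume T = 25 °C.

C6H5COOH ⇌ C6H5COO- + H+
Ka = 10^(−4.24) = 5.75 × 10^-5
From the ICE table, Ka = [H+]²/(0.182 − [H+]) = 5.75 × 10^-5.
Since Ka ≪ C₀, [H+] ≈ √(Ka·C₀) = 3.23 × 10^-3 M.
Check: 1.8% ionized — well under 5%, approximation valid.
pH = −log[H+] = −log(3.23 × 10^-3) = 2.49

pH = 2.49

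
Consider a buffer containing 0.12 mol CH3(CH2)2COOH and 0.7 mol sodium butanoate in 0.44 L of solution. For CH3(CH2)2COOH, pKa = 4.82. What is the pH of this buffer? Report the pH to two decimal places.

pH = 5.59

pH = pKa + log([A⁻]/[HA]) = 4.82 + log(0.7/0.12)
pH = 4.82 + (+0.766) = 5.59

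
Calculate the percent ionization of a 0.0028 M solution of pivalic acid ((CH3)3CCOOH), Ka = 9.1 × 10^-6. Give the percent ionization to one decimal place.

5.5%

(CH3)3CCOOH ⇌ (CH3)3CCOO- + H+; let x = [H+] at equilibrium.
Ka = x²/(C₀ − x); solving the quadratic gives x = 1.55 × 10^-4 M.
Fraction ionized = 1.55 × 10^-4 / 0.0028 = 0.0554 → 5.5%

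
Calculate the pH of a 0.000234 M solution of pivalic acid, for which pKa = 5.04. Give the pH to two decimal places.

pH = 4.38

(CH3)3CCOOH ⇌ (CH3)3CCOO- + H+
Ka = 10^(−5.04) = 9.12 × 10^-6
From the ICE table, Ka = x²/(0.000234 − x) = 9.12 × 10^-6.
The 5% rule fails; solving x² + Ka·x − Ka·C₀ = 0 exactly:
x = (−Ka + √(Ka² + 4·Ka·C₀))/2 = 4.19 × 10^-5 M
pH = −log[H+] = −log(4.19 × 10^-5) = 4.38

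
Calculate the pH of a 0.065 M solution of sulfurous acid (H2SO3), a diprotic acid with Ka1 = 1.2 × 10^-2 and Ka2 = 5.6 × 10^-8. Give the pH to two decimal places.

Ka1 ≫ Ka2, so treat the first dissociation as the only significant source of H+.
Ka1 = x²/(0.065 − x) = 1.2 × 10^-2
Solving the quadratic: x = (−Ka1 + √(Ka1² + 4·Ka1·C₀))/2 = 2.26 × 10^-2 M
pH = −log(2.26 × 10^-2) = 1.65

pH = 1.65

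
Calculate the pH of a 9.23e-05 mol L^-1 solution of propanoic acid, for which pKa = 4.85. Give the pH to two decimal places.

CH3CH2COOH ⇌ CH3CH2COO- + H+
Ka = 10^(−4.85) = 1.41 × 10^-5
From the ICE table, Ka = [H+]²/(9.23e-05 − [H+]) = 1.41 × 10^-5.
The 5% rule fails; solving [H+]² + Ka·[H+] − Ka·C₀ = 0 exactly:
[H+] = [−1.41e-05 + √(1.41e-05² + 5.21e-09)]/2 = 2.97 × 10^-5 M
pH = −log[H+] = −log(2.97 × 10^-5) = 4.53

pH = 4.53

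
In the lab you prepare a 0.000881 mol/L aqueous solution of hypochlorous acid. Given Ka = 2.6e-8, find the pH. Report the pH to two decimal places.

HOCl ⇌ OCl- + H+
Ka = x²/(0.000881 − x) = 2.6 × 10^-8
Since Ka ≪ C₀, x ≈ √(Ka·C₀) = 4.79 × 10^-6 M.
pH = −log(4.79 × 10^-6) = 5.32

pH = 5.32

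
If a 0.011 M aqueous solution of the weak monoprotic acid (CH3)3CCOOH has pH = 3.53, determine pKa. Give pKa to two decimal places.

pKa = 5.09

[H+] = 10^(-3.53) = 2.95 × 10^-4 M
At equilibrium [HA] = 0.011 − 2.95 × 10^-4 = 1.07 × 10^-2 M
Ka = [H+][A-]/[HA] = (2.95 × 10^-4)² / 1.07 × 10^-2 = 8.13 × 10^-6
pKa = -log(8.13 × 10^-6) = 5.09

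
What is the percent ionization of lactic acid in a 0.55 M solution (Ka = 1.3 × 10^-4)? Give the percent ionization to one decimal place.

1.5%

CH3CH(OH)COOH ⇌ CH3CH(OH)COO- + H+; let x = [H+] at equilibrium.
x ≈ √(Ka·C₀) = √(1.3 × 10^-4 × 0.55) = 8.46 × 10^-3 M
% ionization = x/C₀ × 100% = 8.46 × 10^-3/0.55 × 100% = 1.5%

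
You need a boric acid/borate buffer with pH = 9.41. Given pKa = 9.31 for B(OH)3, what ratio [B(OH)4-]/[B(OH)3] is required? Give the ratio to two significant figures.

pH = pKa + log(r) ⇒ log(r) = 9.41 − 9.31 = +0.10
r = [B(OH)4-]/[B(OH)3] = 10^(+0.10) = 1.26

ratio = 1.3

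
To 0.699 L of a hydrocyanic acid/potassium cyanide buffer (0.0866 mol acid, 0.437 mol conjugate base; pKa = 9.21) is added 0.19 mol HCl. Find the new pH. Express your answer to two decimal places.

After neutralization: n(HCN) = 0.277 mol, n(CN-) = 0.247 mol.
pH = pKa + log([A⁻]/[HA]) = 9.21 + log(0.247/0.277) = 9.21 -0.050

pH = 9.16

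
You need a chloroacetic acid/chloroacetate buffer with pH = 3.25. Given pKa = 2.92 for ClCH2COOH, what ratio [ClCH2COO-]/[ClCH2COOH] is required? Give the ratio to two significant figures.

ratio = 2.1

pH = pKa + log(r) ⇒ log(r) = 3.25 − 2.92 = +0.33
r = [ClCH2COO-]/[ClCH2COOH] = 10^(+0.33) = 2.14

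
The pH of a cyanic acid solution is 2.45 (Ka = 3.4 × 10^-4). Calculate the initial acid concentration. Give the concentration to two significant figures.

[H+] = 10^(-2.45) = 3.55 × 10^-3 M = x
Ka = x²/(C₀ − x) ⇒ C₀ = x + x²/Ka
C₀ = 3.55 × 10^-3 + (3.55 × 10^-3)²/(3.4 × 10^-4) = 4.06 × 10^-2 M

C₀ = 4.1 × 10^-2 M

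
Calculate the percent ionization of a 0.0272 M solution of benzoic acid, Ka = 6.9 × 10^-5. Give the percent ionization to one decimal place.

4.9%

C6H5COOH ⇌ C6H5COO- + H+; let x = [H+] at equilibrium.
Ka = x²/(C₀ − x); solving the quadratic gives x = 1.34 × 10^-3 M.
Fraction ionized = 1.34 × 10^-3 / 0.0272 = 0.0493 → 4.9%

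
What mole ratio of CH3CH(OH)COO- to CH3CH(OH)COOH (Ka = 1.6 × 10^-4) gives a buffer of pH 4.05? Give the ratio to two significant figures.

ratio = 1.8

pKa = -log(1.6 × 10^-4) = 3.796
pH = pKa + log(r) ⇒ log(r) = 4.05 − 3.796 = +0.254
r = [CH3CH(OH)COO-]/[CH3CH(OH)COOH] = 10^(+0.254) = 1.79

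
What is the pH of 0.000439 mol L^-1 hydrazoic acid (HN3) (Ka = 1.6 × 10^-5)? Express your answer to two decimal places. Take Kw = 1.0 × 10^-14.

pH = 4.12

HN3 ⇌ N3- + H+
From the ICE table, Ka = x²/(0.000439 − x) = 1.6 × 10^-5.
x is not negligible relative to C₀; solve x² + 1.6e-05·x − 7.02e-09 = 0.
x = (−Ka + √(Ka² + 4·Ka·C₀))/2 = 7.62 × 10^-5 M
pH = −log(7.62 × 10^-5) = 4.12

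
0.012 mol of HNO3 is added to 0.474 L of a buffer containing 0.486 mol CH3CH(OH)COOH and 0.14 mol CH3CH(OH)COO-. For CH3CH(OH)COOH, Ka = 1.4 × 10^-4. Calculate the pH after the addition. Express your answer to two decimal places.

pH = 3.26

Added H+ converts CH3CH(OH)COO- to CH3CH(OH)COOH: CH3CH(OH)COOH → 0.498 mol, CH3CH(OH)COO- → 0.128 mol.
pKa = −log(1.4 × 10^-4) = 3.854
pH = pKa + log(n_CH3CH(OH)COO-/n_CH3CH(OH)COOH) = 3.854 + log(0.128/0.498) = 3.854 + (-0.590)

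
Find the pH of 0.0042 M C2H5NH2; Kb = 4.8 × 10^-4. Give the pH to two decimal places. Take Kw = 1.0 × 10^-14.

C2H5NH2 + H2O ⇌ C2H5NH3+ + OH-
From the ICE table, Kb = [OH-]²/(0.0042 − [OH-]) = 4.8 × 10^-4.
The 5% rule fails; solving [OH-]² + Kb·[OH-] − Kb·C₀ = 0 exactly:
[OH-] = (−Kb + √(Kb² + 4·Kb·C₀))/2 = 1.20 × 10^-3 M
pOH = −log(1.20 × 10^-3) = 2.92; pH = 14.00 − 2.92 = 11.08

pH = 11.08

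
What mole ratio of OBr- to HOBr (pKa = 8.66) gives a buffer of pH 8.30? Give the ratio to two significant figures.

ratio = 0.44

pH = pKa + log(r) ⇒ log(r) = 8.30 − 8.66 = -0.36
r = [OBr-]/[HOBr] = 10^(-0.36) = 0.437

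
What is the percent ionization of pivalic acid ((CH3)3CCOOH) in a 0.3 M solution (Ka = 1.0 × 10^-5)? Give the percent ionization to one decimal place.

(CH3)3CCOOH ⇌ (CH3)3CCOO- + H+; let x = [H+] at equilibrium.
x ≈ √(Ka·C₀) = √(1.0 × 10^-5 × 0.3) = 1.73 × 10^-3 M
Fraction ionized = 1.73 × 10^-3 / 0.3 = 0.0058 → 0.6%

0.6%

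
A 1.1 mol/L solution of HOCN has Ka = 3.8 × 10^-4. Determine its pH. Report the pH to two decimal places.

pH = 1.69

HOCN ⇌ OCN- + H+
From the ICE table, Ka = x²/(1.1 − x) = 3.8 × 10^-4.
Since Ka ≪ C₀, x ≈ √(Ka·C₀) = 2.04 × 10^-2 M.
pH = −log[H+] = −log(2.04 × 10^-2) = 1.69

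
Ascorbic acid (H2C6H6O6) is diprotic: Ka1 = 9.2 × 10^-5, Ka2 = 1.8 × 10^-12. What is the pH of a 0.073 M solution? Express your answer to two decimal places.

pH = 2.59

Since Ka1 ≫ Ka2, the first ionization dominates [H+].
Ka1 = x²/(0.073 − x) = 9.2 × 10^-5
x ≈ √(9.2 × 10^-5 × 0.073) = 2.59 × 10^-3 M
pH = −log(2.59 × 10^-3) = 2.59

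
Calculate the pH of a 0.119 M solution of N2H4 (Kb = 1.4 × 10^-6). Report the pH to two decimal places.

pH = 10.61

N2H4 + H2O ⇌ N2H5+ + OH-
Kb = x²/(0.119 − x) = 1.4 × 10^-6
Since Kb ≪ C₀, x ≈ √(Kb·C₀) = 4.08 × 10^-4 M.
Check: 0.34% ionized — well under 5%, approximation valid.
pOH = −log(4.08 × 10^-4) = 3.39; pH = 14.00 − 3.39 = 10.61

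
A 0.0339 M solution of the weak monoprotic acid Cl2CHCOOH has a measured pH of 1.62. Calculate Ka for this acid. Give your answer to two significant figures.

Ka = 5.8 × 10^-2

[H+] = 10^(-1.62) = 2.40 × 10^-2 M
At equilibrium [HA] = 0.0339 − 2.40 × 10^-2 = 9.90 × 10^-3 M
Ka = [H+][A-]/[HA] = (2.40 × 10^-2)² / 9.90 × 10^-3 = 5.8 × 10^-2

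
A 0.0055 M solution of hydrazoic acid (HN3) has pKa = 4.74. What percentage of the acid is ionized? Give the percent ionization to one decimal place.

HN3 ⇌ N3- + H+; let x = [H+] at equilibrium.
Ka = 10^(−4.74) = 1.82 × 10^-5
Solve x² + 1.82e-05x − 1e-07 = 0 → x = 3.07 × 10^-4 M
Fraction ionized = 3.07 × 10^-4 / 0.0055 = 0.0558 → 5.6%

5.6%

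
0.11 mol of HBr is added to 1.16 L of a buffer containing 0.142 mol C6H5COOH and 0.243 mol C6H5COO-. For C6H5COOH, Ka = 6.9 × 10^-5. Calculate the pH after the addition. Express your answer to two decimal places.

After neutralization: n(C6H5COOH) = 0.252 mol, n(C6H5COO-) = 0.133 mol.
pKa = −log(6.9 × 10^-5) = 4.161
Henderson–Hasselbalch with mole ratio 0.133/0.252: pH = 4.161 + (-0.278)

pH = 3.88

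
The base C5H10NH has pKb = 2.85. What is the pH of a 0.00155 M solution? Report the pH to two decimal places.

C5H10NH + H2O ⇌ C5H10NH2+ + OH-
Kb = 10^(−2.85) = 1.41 × 10^-3
Kb = x²/(0.00155 − x) = 1.41 × 10^-3
x is not negligible relative to C₀; solve x² + 0.00141·x − 2.19e-06 = 0.
x = (−Kb + √(Kb² + 4·Kb·C₀))/2 = 9.33 × 10^-4 M
pOH = 3.03, so pH = 14.00 − pOH = 10.97

pH = 10.97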